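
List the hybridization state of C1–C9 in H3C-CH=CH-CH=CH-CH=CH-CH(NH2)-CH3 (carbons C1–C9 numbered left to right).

C1: 4 σ bonds; 4 regions of electron density → sp3.
C2 has 3 σ bonds, plus one π bond: steric number 3 → sp2.
C3 — 3 σ bonds, plus one π bond. Steric number 3, so sp2.
C4 — 3 σ bonds, plus one π bond. Steric number 3, so sp2.
C5: 3 σ bonds, plus one π bond; 3 regions of electron density → sp2.
C6: 3 σ bonds, plus one π bond; 3 regions of electron density → sp2.
C7 is sp2: 3 σ bonds, plus one π bond, 3 electron-density regions.
C8 is sp3: 4 σ bonds, 4 electron-density regions.
C9: 4 σ bonds; 4 regions of electron density → sp3.

C1 sp3, C2 sp2, C3 sp2, C4 sp2, C5 sp2, C6 sp2, C7 sp2, C8 sp3, C9 sp3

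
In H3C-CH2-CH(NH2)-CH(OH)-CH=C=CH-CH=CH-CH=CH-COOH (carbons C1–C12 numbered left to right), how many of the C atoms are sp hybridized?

1

C1: sp3
C2: sp3
C3: sp3
C4: sp3
C5: sp2
C6: sp ✓
C7: sp2
C8: sp2
C9: sp2
C10: sp2
C11: sp2
C12: sp2
C6 → 1 sp carbon.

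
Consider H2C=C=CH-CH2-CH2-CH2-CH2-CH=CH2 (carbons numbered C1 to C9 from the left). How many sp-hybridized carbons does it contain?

1

C1: sp2
C2: sp ✓
C3: sp2
C4: sp3
C5: sp3
C6: sp3
C7: sp3
C8: sp2
C9: sp2
C2 → 1 sp carbon.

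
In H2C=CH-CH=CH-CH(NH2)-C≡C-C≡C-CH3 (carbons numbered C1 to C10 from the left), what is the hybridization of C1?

sp²

C1 is sp2: 3 σ bonds, plus one π bond, 3 electron-density regions.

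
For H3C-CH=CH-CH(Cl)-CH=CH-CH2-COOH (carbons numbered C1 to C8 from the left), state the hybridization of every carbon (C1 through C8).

C1 sp3, C2 sp2, C3 sp2, C4 sp3, C5 sp2, C6 sp2, C7 sp3, C8 sp2

C1 has 4 σ bonds: steric number 4 → sp3.
C2 carries 3 σ bonds, plus one π bond, giving a steric number of 3, so it is sp2.
C3 — 3 σ bonds, plus one π bond. Steric number 3, so sp2.
C4 is sp3: 4 σ bonds, 4 electron-density regions.
C5 — 3 σ bonds, plus one π bond. Steric number 3, so sp2.
C6 — 3 σ bonds, plus one π bond. Steric number 3, so sp2.
C7 (4 σ bonds) has steric number 4: sp3.
C8: 3 σ bonds, plus one π bond; 3 regions of electron density → sp2.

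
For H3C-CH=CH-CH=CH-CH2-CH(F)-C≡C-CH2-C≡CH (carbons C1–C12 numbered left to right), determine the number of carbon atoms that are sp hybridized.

C1: sp3
C2: sp2
C3: sp2
C4: sp2
C5: sp2
C6: sp3
C7: sp3
C8: sp ✓
C9: sp ✓
C10: sp3
C11: sp ✓
C12: sp ✓
C8, C9, C11, C12 → 4 sp carbons.

4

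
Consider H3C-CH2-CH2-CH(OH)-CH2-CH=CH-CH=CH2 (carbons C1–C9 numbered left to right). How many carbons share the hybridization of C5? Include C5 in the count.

C5 is sp3 (only σ bonds).
C1: sp3 ✓
C2: sp3 ✓
C3: sp3 ✓
C4: sp3 ✓
C5: sp3 ✓
C6: sp2
C7: sp2
C8: sp2
C9: sp2
5 carbons are sp3.

5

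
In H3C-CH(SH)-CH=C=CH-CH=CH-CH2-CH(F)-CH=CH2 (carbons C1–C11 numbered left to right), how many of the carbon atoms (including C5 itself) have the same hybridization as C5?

C5 is sp2 (one π bond).
C1: sp3
C2: sp3
C3: sp2 ✓
C4: sp
C5: sp2 ✓
C6: sp2 ✓
C7: sp2 ✓
C8: sp3
C9: sp3
C10: sp2 ✓
C11: sp2 ✓
6 carbons are sp2.

6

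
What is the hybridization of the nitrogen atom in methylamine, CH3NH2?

Three σ bonds + one lone pair = steric number 4 → sp3.

sp³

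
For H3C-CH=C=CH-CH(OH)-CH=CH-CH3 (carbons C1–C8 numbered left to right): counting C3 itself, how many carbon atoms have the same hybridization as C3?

1

C3 is sp (two π bonds).
C1: sp3
C2: sp2
C3: sp ✓
C4: sp2
C5: sp3
C6: sp2
C7: sp2
C8: sp3
1 carbon is sp.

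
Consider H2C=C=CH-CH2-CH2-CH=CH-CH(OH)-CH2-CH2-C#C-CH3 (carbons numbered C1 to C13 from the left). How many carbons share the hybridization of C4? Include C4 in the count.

C4 is sp3 (only σ bonds).
C1: sp2
C2: sp
C3: sp2
C4: sp3 ✓
C5: sp3 ✓
C6: sp2
C7: sp2
C8: sp3 ✓
C9: sp3 ✓
C10: sp3 ✓
C11: sp
C12: sp
C13: sp3 ✓
6 carbons are sp3.

6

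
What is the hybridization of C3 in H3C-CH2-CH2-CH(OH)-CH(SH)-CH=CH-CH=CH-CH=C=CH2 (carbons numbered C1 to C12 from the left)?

C3: 4 σ bonds — 4 electron domains, sp3.

sp3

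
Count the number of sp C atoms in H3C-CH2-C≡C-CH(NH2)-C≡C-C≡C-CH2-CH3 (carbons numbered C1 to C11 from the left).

C1: sp3
C2: sp3
C3: sp ✓
C4: sp ✓
C5: sp3
C6: sp ✓
C7: sp ✓
C8: sp ✓
C9: sp ✓
C10: sp3
C11: sp3
C3, C4, C6, C7, C8, C9 → 6 sp carbons.

6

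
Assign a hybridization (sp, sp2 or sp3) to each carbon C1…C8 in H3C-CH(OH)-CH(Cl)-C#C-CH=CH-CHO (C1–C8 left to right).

C1 sp3, C2 sp3, C3 sp3, C4 sp, C5 sp, C6 sp2, C7 sp2, C8 sp2

C1 — 4 σ bonds. Steric number 4, so sp3.
C2 (4 σ bonds) has steric number 4: sp3.
C3: 4 σ bonds; 4 regions of electron density → sp3.
C4 has 2 σ bonds, plus two π bonds: steric number 2 → sp.
C5: 2 σ bonds, plus two π bonds; 2 regions of electron density → sp.
C6 (3 σ bonds, plus one π bond) has steric number 3: sp2.
C7 has 3 σ bonds, plus one π bond: steric number 3 → sp2.
C8: 3 σ bonds, plus one π bond; 3 regions of electron density → sp2.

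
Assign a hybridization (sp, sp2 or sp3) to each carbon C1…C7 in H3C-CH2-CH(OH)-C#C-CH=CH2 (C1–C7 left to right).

C1 (4 σ bonds) has steric number 4: sp3.
C2: 4 σ bonds — 4 electron domains, sp3.
C3 carries 4 σ bonds, giving a steric number of 4, so it is sp3.
C4: 2 σ bonds, plus two π bonds; 2 regions of electron density → sp.
C5: 2 σ bonds, plus two π bonds — 2 electron domains, sp.
C6 is sp2: 3 σ bonds, plus one π bond, 3 electron-density regions.
C7 is sp2: 3 σ bonds, plus one π bond, 3 electron-density regions.

C1 sp3, C2 sp3, C3 sp3, C4 sp, C5 sp, C6 sp2, C7 sp2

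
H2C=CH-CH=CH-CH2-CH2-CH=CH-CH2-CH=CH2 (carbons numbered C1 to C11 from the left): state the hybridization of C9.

sp³

C9 is sp3: 4 σ bonds, 4 electron-density regions.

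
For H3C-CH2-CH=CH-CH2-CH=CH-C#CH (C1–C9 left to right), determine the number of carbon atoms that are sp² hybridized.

C1: sp3
C2: sp3
C3: sp2 ✓
C4: sp2 ✓
C5: sp3
C6: sp2 ✓
C7: sp2 ✓
C8: sp
C9: sp
C3, C4, C6, C7 → 4 sp2 carbons.

4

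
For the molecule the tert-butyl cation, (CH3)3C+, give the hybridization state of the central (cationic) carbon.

sp2

Three σ bonds and an empty p orbital; no lone pair → steric number 3 → sp2 and planar.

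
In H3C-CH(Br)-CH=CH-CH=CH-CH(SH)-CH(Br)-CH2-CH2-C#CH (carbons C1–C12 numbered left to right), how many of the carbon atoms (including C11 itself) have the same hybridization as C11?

C11 is sp (two π bonds).
C1: sp3
C2: sp3
C3: sp2
C4: sp2
C5: sp2
C6: sp2
C7: sp3
C8: sp3
C9: sp3
C10: sp3
C11: sp ✓
C12: sp ✓
2 carbons are sp.

2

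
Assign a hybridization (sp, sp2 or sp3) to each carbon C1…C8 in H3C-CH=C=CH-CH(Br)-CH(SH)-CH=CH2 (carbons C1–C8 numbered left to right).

C1 sp3, C2 sp2, C3 sp, C4 sp2, C5 sp3, C6 sp3, C7 sp2, C8 sp2

C1 — 4 σ bonds. Steric number 4, so sp3.
C2 is sp2: 3 σ bonds, plus one π bond, 3 electron-density regions.
C3 has 2 σ bonds, plus two π bonds: steric number 2 → sp.
C4 carries 3 σ bonds, plus one π bond, giving a steric number of 3, so it is sp2.
C5 (4 σ bonds) has steric number 4: sp3.
C6 carries 4 σ bonds, giving a steric number of 4, so it is sp3.
C7 is sp2: 3 σ bonds, plus one π bond, 3 electron-density regions.
C8 — 3 σ bonds, plus one π bond. Steric number 3, so sp2.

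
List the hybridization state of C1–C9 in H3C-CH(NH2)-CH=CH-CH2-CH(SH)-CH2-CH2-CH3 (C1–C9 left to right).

C1: 4 σ bonds; 4 regions of electron density → sp3.
C2 carries 4 σ bonds, giving a steric number of 4, so it is sp3.
C3 — 3 σ bonds, plus one π bond. Steric number 3, so sp2.
C4 is sp2: 3 σ bonds, plus one π bond, 3 electron-density regions.
C5 — 4 σ bonds. Steric number 4, so sp3.
C6 carries 4 σ bonds, giving a steric number of 4, so it is sp3.
C7: 4 σ bonds — 4 electron domains, sp3.
C8 carries 4 σ bonds, giving a steric number of 4, so it is sp3.
C9: 4 σ bonds; 4 regions of electron density → sp3.

C1 sp3, C2 sp3, C3 sp2, C4 sp2, C5 sp3, C6 sp3, C7 sp3, C8 sp3, C9 sp3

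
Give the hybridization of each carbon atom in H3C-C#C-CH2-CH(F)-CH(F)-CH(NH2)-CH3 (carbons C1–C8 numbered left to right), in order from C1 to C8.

C1 carries 4 σ bonds, giving a steric number of 4, so it is sp3.
C2: 2 σ bonds, plus two π bonds; 2 regions of electron density → sp.
C3 is sp: 2 σ bonds, plus two π bonds, 2 electron-density regions.
C4 is sp3: 4 σ bonds, 4 electron-density regions.
C5 carries 4 σ bonds, giving a steric number of 4, so it is sp3.
C6: 4 σ bonds; 4 regions of electron density → sp3.
C7 — 4 σ bonds. Steric number 4, so sp3.
C8 has 4 σ bonds: steric number 4 → sp3.

C1 sp3, C2 sp, C3 sp, C4 sp3, C5 sp3, C6 sp3, C7 sp3, C8 sp3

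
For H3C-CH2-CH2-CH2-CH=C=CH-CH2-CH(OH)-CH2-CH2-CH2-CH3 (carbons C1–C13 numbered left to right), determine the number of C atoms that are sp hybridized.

C1: sp3
C2: sp3
C3: sp3
C4: sp3
C5: sp2
C6: sp ✓
C7: sp2
C8: sp3
C9: sp3
C10: sp3
C11: sp3
C12: sp3
C13: sp3
C6 → 1 sp carbon.

1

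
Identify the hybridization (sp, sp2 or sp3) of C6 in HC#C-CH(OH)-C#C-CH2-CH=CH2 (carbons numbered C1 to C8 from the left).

C6: 4 σ bonds — 4 electron domains, sp3.

sp³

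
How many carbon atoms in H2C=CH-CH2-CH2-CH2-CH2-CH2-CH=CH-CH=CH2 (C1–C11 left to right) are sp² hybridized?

6

C1: sp2 ✓
C2: sp2 ✓
C3: sp3
C4: sp3
C5: sp3
C6: sp3
C7: sp3
C8: sp2 ✓
C9: sp2 ✓
C10: sp2 ✓
C11: sp2 ✓
C1, C2, C8, C9, C10, C11 → 6 sp2 carbons.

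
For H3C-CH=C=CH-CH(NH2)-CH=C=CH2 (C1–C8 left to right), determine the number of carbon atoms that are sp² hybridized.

C1: sp3
C2: sp2 ✓
C3: sp
C4: sp2 ✓
C5: sp3
C6: sp2 ✓
C7: sp
C8: sp2 ✓
C2, C4, C6, C8 → 4 sp2 carbons.

4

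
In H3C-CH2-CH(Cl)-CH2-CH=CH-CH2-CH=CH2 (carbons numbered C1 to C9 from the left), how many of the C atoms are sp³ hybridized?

C1: sp3 ✓
C2: sp3 ✓
C3: sp3 ✓
C4: sp3 ✓
C5: sp2
C6: sp2
C7: sp3 ✓
C8: sp2
C9: sp2
C1, C2, C3, C4, C7 → 5 sp3 carbons.

5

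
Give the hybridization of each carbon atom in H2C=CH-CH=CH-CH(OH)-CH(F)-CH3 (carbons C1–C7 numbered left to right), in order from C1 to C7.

C1 sp2, C2 sp2, C3 sp2, C4 sp2, C5 sp3, C6 sp3, C7 sp3

C1 is sp2: 3 σ bonds, plus one π bond, 3 electron-density regions.
C2 has 3 σ bonds, plus one π bond: steric number 3 → sp2.
C3 has 3 σ bonds, plus one π bond: steric number 3 → sp2.
C4: 3 σ bonds, plus one π bond; 3 regions of electron density → sp2.
C5 — 4 σ bonds. Steric number 4, so sp3.
C6 (4 σ bonds) has steric number 4: sp3.
C7: 4 σ bonds; 4 regions of electron density → sp3.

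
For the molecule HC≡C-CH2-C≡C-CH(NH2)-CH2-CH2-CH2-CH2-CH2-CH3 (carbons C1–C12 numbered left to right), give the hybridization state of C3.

sp3

C3 — 4 σ bonds. Steric number 4, so sp3.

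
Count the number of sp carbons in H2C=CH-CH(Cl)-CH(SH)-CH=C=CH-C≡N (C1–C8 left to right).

C1: sp2
C2: sp2
C3: sp3
C4: sp3
C5: sp2
C6: sp ✓
C7: sp2
C8: sp ✓
C6, C8 → 2 sp carbons.

2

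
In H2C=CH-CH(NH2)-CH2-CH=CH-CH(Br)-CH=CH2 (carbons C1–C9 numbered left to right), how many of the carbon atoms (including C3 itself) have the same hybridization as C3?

C3 is sp3 (only σ bonds).
C1: sp2
C2: sp2
C3: sp3 ✓
C4: sp3 ✓
C5: sp2
C6: sp2
C7: sp3 ✓
C8: sp2
C9: sp2
3 carbons are sp3.

3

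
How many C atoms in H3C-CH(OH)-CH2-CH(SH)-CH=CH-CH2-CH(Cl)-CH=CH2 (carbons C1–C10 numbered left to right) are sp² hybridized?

4

C1: sp3
C2: sp3
C3: sp3
C4: sp3
C5: sp2 ✓
C6: sp2 ✓
C7: sp3
C8: sp3
C9: sp2 ✓
C10: sp2 ✓
C5, C6, C9, C10 → 4 sp2 carbons.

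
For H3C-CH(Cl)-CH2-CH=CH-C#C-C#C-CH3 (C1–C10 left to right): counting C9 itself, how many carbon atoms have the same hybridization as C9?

4

C9 is sp (two π bonds).
C1: sp3
C2: sp3
C3: sp3
C4: sp2
C5: sp2
C6: sp ✓
C7: sp ✓
C8: sp ✓
C9: sp ✓
C10: sp3
4 carbons are sp.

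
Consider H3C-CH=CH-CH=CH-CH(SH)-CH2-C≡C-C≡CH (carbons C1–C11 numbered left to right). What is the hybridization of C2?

sp^2

C2 — 3 σ bonds, plus one π bond. Steric number 3, so sp2.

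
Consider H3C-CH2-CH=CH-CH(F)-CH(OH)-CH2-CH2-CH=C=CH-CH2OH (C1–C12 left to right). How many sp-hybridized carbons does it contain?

1

C1: sp3
C2: sp3
C3: sp2
C4: sp2
C5: sp3
C6: sp3
C7: sp3
C8: sp3
C9: sp2
C10: sp ✓
C11: sp2
C12: sp3
C10 → 1 sp carbon.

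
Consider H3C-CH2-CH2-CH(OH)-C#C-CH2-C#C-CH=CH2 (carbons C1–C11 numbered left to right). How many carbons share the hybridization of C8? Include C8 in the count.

4

C8 is sp (two π bonds).
C1: sp3
C2: sp3
C3: sp3
C4: sp3
C5: sp ✓
C6: sp ✓
C7: sp3
C8: sp ✓
C9: sp ✓
C10: sp2
C11: sp2
4 carbons are sp.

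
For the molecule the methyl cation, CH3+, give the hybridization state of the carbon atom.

sp²

Three σ bonds to H, empty p orbital → sp2, trigonal planar.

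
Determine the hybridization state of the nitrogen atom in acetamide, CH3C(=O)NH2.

The nitrogen lone pair is delocalised into the carbonyl π system (amide resonance), so N is planar sp2 rather than the sp3 a naive steric count of 4 would suggest.

sp^2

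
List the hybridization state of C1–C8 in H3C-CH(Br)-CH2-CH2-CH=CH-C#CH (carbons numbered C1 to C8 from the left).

C1 has 4 σ bonds: steric number 4 → sp3.
C2 (4 σ bonds) has steric number 4: sp3.
C3 is sp3: 4 σ bonds, 4 electron-density regions.
C4 — 4 σ bonds. Steric number 4, so sp3.
C5 carries 3 σ bonds, plus one π bond, giving a steric number of 3, so it is sp2.
C6: 3 σ bonds, plus one π bond — 3 electron domains, sp2.
C7 — 2 σ bonds, plus two π bonds. Steric number 2, so sp.
C8 — 2 σ bonds, plus two π bonds. Steric number 2, so sp.

C1 sp3, C2 sp3, C3 sp3, C4 sp3, C5 sp2, C6 sp2, C7 sp, C8 sp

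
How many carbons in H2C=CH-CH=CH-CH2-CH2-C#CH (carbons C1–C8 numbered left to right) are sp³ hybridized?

2

C1: sp2
C2: sp2
C3: sp2
C4: sp2
C5: sp3 ✓
C6: sp3 ✓
C7: sp
C8: sp
C5, C6 → 2 sp3 carbons.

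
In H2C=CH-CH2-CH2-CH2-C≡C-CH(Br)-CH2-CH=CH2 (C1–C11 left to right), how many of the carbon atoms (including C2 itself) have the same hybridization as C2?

4

C2 is sp2 (one π bond).
C1: sp2 ✓
C2: sp2 ✓
C3: sp3
C4: sp3
C5: sp3
C6: sp
C7: sp
C8: sp3
C9: sp3
C10: sp2 ✓
C11: sp2 ✓
4 carbons are sp2.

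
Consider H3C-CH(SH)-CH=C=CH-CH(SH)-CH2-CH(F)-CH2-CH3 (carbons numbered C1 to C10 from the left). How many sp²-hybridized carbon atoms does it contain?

2

C1: sp3
C2: sp3
C3: sp2 ✓
C4: sp
C5: sp2 ✓
C6: sp3
C7: sp3
C8: sp3
C9: sp3
C10: sp3
C3, C5 → 2 sp2 carbons.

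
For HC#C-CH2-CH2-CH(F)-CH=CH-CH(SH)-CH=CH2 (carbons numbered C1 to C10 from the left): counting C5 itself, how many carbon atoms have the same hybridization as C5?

4

C5 is sp3 (only σ bonds).
C1: sp
C2: sp
C3: sp3 ✓
C4: sp3 ✓
C5: sp3 ✓
C6: sp2
C7: sp2
C8: sp3 ✓
C9: sp2
C10: sp2
4 carbons are sp3.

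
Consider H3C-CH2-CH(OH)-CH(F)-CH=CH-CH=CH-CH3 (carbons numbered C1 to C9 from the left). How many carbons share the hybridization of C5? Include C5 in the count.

4

C5 is sp2 (one π bond).
C1: sp3
C2: sp3
C3: sp3
C4: sp3
C5: sp2 ✓
C6: sp2 ✓
C7: sp2 ✓
C8: sp2 ✓
C9: sp3
4 carbons are sp2.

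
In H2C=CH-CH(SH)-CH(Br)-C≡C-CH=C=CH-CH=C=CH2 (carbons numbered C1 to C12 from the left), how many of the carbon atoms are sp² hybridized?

C1: sp2 ✓
C2: sp2 ✓
C3: sp3
C4: sp3
C5: sp
C6: sp
C7: sp2 ✓
C8: sp
C9: sp2 ✓
C10: sp2 ✓
C11: sp
C12: sp2 ✓
C1, C2, C7, C9, C10, C12 → 6 sp2 carbons.

6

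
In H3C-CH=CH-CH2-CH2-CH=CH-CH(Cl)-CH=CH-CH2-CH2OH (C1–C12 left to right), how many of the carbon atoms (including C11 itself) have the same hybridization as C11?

C11 is sp3 (only σ bonds).
C1: sp3 ✓
C2: sp2
C3: sp2
C4: sp3 ✓
C5: sp3 ✓
C6: sp2
C7: sp2
C8: sp3 ✓
C9: sp2
C10: sp2
C11: sp3 ✓
C12: sp3 ✓
6 carbons are sp3.

6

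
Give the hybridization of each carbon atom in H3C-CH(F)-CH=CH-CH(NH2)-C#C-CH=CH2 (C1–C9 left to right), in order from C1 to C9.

C1: 4 σ bonds; 4 regions of electron density → sp3.
C2 (4 σ bonds) has steric number 4: sp3.
C3 has 3 σ bonds, plus one π bond: steric number 3 → sp2.
C4 has 3 σ bonds, plus one π bond: steric number 3 → sp2.
C5: 4 σ bonds — 4 electron domains, sp3.
C6 — 2 σ bonds, plus two π bonds. Steric number 2, so sp.
C7 has 2 σ bonds, plus two π bonds: steric number 2 → sp.
C8 has 3 σ bonds, plus one π bond: steric number 3 → sp2.
C9 carries 3 σ bonds, plus one π bond, giving a steric number of 3, so it is sp2.

C1 sp3, C2 sp3, C3 sp2, C4 sp2, C5 sp3, C6 sp, C7 sp, C8 sp2, C9 sp2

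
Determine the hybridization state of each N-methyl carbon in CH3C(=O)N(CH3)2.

Each N-methyl carbon: 4 σ bonds — 4 electron domains, sp3.

sp^3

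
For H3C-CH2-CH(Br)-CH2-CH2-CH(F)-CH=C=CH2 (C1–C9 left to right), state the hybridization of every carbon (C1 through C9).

C1 — 4 σ bonds. Steric number 4, so sp3.
C2 (4 σ bonds) has steric number 4: sp3.
C3 — 4 σ bonds. Steric number 4, so sp3.
C4: 4 σ bonds; 4 regions of electron density → sp3.
C5 — 4 σ bonds. Steric number 4, so sp3.
C6 carries 4 σ bonds, giving a steric number of 4, so it is sp3.
C7 carries 3 σ bonds, plus one π bond, giving a steric number of 3, so it is sp2.
C8: 2 σ bonds, plus two π bonds — 2 electron domains, sp.
C9 is sp2: 3 σ bonds, plus one π bond, 3 electron-density regions.

C1 sp3, C2 sp3, C3 sp3, C4 sp3, C5 sp3, C6 sp3, C7 sp2, C8 sp, C9 sp2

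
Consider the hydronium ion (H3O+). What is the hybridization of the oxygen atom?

sp3

Three σ bonds + one lone pair = steric number 4 → sp3.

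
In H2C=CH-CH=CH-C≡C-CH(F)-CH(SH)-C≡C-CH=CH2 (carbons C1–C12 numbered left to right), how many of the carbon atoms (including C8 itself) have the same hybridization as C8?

2

C8 is sp3 (only σ bonds).
C1: sp2
C2: sp2
C3: sp2
C4: sp2
C5: sp
C6: sp
C7: sp3 ✓
C8: sp3 ✓
C9: sp
C10: sp
C11: sp2
C12: sp2
2 carbons are sp3.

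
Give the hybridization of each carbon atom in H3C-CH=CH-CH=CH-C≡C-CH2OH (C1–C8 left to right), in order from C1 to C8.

C1 sp3, C2 sp2, C3 sp2, C4 sp2, C5 sp2, C6 sp, C7 sp, C8 sp3

C1 has 4 σ bonds: steric number 4 → sp3.
C2: 3 σ bonds, plus one π bond — 3 electron domains, sp2.
C3 is sp2: 3 σ bonds, plus one π bond, 3 electron-density regions.
C4: 3 σ bonds, plus one π bond — 3 electron domains, sp2.
C5: 3 σ bonds, plus one π bond; 3 regions of electron density → sp2.
C6: 2 σ bonds, plus two π bonds; 2 regions of electron density → sp.
C7 is sp: 2 σ bonds, plus two π bonds, 2 electron-density regions.
C8 has 4 σ bonds: steric number 4 → sp3.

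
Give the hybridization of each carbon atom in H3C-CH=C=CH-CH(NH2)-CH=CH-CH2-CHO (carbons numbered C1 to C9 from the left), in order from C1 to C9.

C1 sp3, C2 sp2, C3 sp, C4 sp2, C5 sp3, C6 sp2, C7 sp2, C8 sp3, C9 sp2

C1 is sp3: 4 σ bonds, 4 electron-density regions.
C2 has 3 σ bonds, plus one π bond: steric number 3 → sp2.
C3 has 2 σ bonds, plus two π bonds: steric number 2 → sp.
C4: 3 σ bonds, plus one π bond — 3 electron domains, sp2.
C5: 4 σ bonds — 4 electron domains, sp3.
C6 is sp2: 3 σ bonds, plus one π bond, 3 electron-density regions.
C7 has 3 σ bonds, plus one π bond: steric number 3 → sp2.
C8: 4 σ bonds — 4 electron domains, sp3.
C9: 3 σ bonds, plus one π bond — 3 electron domains, sp2.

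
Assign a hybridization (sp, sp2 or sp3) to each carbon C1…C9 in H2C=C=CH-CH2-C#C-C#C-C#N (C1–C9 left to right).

C1 sp2, C2 sp, C3 sp2, C4 sp3, C5 sp, C6 sp, C7 sp, C8 sp, C9 sp

C1 is sp2: 3 σ bonds, plus one π bond, 3 electron-density regions.
C2 is sp: 2 σ bonds, plus two π bonds, 2 electron-density regions.
C3: 3 σ bonds, plus one π bond — 3 electron domains, sp2.
C4 carries 4 σ bonds, giving a steric number of 4, so it is sp3.
C5 — 2 σ bonds, plus two π bonds. Steric number 2, so sp.
C6 is sp: 2 σ bonds, plus two π bonds, 2 electron-density regions.
C7: 2 σ bonds, plus two π bonds — 2 electron domains, sp.
C8: 2 σ bonds, plus two π bonds; 2 regions of electron density → sp.
C9 is sp: 2 σ bonds, plus two π bonds, 2 electron-density regions.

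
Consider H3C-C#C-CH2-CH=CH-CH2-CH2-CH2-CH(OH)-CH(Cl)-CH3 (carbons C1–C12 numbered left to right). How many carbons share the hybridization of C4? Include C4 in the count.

C4 is sp3 (only σ bonds).
C1: sp3 ✓
C2: sp
C3: sp
C4: sp3 ✓
C5: sp2
C6: sp2
C7: sp3 ✓
C8: sp3 ✓
C9: sp3 ✓
C10: sp3 ✓
C11: sp3 ✓
C12: sp3 ✓
8 carbons are sp3.

8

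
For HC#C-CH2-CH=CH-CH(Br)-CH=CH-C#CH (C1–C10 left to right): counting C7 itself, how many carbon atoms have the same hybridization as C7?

4

C7 is sp2 (one π bond).
C1: sp
C2: sp
C3: sp3
C4: sp2 ✓
C5: sp2 ✓
C6: sp3
C7: sp2 ✓
C8: sp2 ✓
C9: sp
C10: sp
4 carbons are sp2.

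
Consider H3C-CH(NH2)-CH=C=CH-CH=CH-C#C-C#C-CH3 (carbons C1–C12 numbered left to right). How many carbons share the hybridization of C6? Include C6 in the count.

C6 is sp2 (one π bond).
C1: sp3
C2: sp3
C3: sp2 ✓
C4: sp
C5: sp2 ✓
C6: sp2 ✓
C7: sp2 ✓
C8: sp
C9: sp
C10: sp
C11: sp
C12: sp3
4 carbons are sp2.

4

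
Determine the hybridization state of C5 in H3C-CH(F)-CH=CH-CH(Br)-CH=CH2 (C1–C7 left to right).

sp^3

C5: 4 σ bonds; 4 regions of electron density → sp3.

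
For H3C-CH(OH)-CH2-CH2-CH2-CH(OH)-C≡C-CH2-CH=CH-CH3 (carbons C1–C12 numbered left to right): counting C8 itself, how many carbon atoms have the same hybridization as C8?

2

C8 is sp (two π bonds).
C1: sp3
C2: sp3
C3: sp3
C4: sp3
C5: sp3
C6: sp3
C7: sp ✓
C8: sp ✓
C9: sp3
C10: sp2
C11: sp2
C12: sp3
2 carbons are sp.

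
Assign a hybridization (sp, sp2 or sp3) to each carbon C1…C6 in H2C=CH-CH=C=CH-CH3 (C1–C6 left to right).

C1: 3 σ bonds, plus one π bond — 3 electron domains, sp2.
C2 carries 3 σ bonds, plus one π bond, giving a steric number of 3, so it is sp2.
C3 carries 3 σ bonds, plus one π bond, giving a steric number of 3, so it is sp2.
C4 (2 σ bonds, plus two π bonds) has steric number 2: sp.
C5 has 3 σ bonds, plus one π bond: steric number 3 → sp2.
C6 — 4 σ bonds. Steric number 4, so sp3.

C1 sp2, C2 sp2, C3 sp2, C4 sp, C5 sp2, C6 sp3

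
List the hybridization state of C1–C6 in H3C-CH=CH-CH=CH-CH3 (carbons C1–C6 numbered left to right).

C1 sp3, C2 sp2, C3 sp2, C4 sp2, C5 sp2, C6 sp3

C1 has 4 σ bonds: steric number 4 → sp3.
C2: 3 σ bonds, plus one π bond; 3 regions of electron density → sp2.
C3 is sp2: 3 σ bonds, plus one π bond, 3 electron-density regions.
C4 is sp2: 3 σ bonds, plus one π bond, 3 electron-density regions.
C5: 3 σ bonds, plus one π bond — 3 electron domains, sp2.
C6 — 4 σ bonds. Steric number 4, so sp3.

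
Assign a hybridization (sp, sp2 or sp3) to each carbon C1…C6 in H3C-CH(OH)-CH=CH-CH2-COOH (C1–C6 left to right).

C1 is sp3: 4 σ bonds, 4 electron-density regions.
C2: 4 σ bonds; 4 regions of electron density → sp3.
C3: 3 σ bonds, plus one π bond; 3 regions of electron density → sp2.
C4 is sp2: 3 σ bonds, plus one π bond, 3 electron-density regions.
C5 carries 4 σ bonds, giving a steric number of 4, so it is sp3.
C6: 3 σ bonds, plus one π bond — 3 electron domains, sp2.

C1 sp3, C2 sp3, C3 sp2, C4 sp2, C5 sp3, C6 sp2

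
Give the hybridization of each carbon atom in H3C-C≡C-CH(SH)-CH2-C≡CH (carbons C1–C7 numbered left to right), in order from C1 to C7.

C1 sp3, C2 sp, C3 sp, C4 sp3, C5 sp3, C6 sp, C7 sp

C1: 4 σ bonds; 4 regions of electron density → sp3.
C2: 2 σ bonds, plus two π bonds; 2 regions of electron density → sp.
C3 is sp: 2 σ bonds, plus two π bonds, 2 electron-density regions.
C4: 4 σ bonds; 4 regions of electron density → sp3.
C5 — 4 σ bonds. Steric number 4, so sp3.
C6 has 2 σ bonds, plus two π bonds: steric number 2 → sp.
C7 carries 2 σ bonds, plus two π bonds, giving a steric number of 2, so it is sp.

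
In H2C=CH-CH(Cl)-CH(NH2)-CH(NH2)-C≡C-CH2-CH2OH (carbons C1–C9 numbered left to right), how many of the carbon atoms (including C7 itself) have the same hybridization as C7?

2

C7 is sp (two π bonds).
C1: sp2
C2: sp2
C3: sp3
C4: sp3
C5: sp3
C6: sp ✓
C7: sp ✓
C8: sp3
C9: sp3
2 carbons are sp.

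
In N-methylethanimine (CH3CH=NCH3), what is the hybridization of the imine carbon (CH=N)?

The imine carbon (CH=N): 3 σ bonds, plus one π bond; 3 regions of electron density → sp2.

sp^2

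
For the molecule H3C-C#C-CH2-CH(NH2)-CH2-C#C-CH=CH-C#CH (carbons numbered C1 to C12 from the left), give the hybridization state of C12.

sp

C12: 2 σ bonds, plus two π bonds; 2 regions of electron density → sp.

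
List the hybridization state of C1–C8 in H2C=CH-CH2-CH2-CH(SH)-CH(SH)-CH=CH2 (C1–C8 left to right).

C1: 3 σ bonds, plus one π bond; 3 regions of electron density → sp2.
C2 has 3 σ bonds, plus one π bond: steric number 3 → sp2.
C3: 4 σ bonds; 4 regions of electron density → sp3.
C4 carries 4 σ bonds, giving a steric number of 4, so it is sp3.
C5 is sp3: 4 σ bonds, 4 electron-density regions.
C6: 4 σ bonds — 4 electron domains, sp3.
C7 has 3 σ bonds, plus one π bond: steric number 3 → sp2.
C8: 3 σ bonds, plus one π bond — 3 electron domains, sp2.

C1 sp2, C2 sp2, C3 sp3, C4 sp3, C5 sp3, C6 sp3, C7 sp2, C8 sp2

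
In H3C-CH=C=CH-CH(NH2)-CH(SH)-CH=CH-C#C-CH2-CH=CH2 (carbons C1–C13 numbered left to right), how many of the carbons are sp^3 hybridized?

C1: sp3 ✓
C2: sp2
C3: sp
C4: sp2
C5: sp3 ✓
C6: sp3 ✓
C7: sp2
C8: sp2
C9: sp
C10: sp
C11: sp3 ✓
C12: sp2
C13: sp2
C1, C5, C6, C11 → 4 sp3 carbons.

4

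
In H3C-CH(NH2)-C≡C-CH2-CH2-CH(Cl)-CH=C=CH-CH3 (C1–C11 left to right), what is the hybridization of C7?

C7 carries 4 σ bonds, giving a steric number of 4, so it is sp3.

sp³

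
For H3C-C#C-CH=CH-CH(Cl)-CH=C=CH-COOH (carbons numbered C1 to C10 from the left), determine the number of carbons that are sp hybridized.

C1: sp3
C2: sp ✓
C3: sp ✓
C4: sp2
C5: sp2
C6: sp3
C7: sp2
C8: sp ✓
C9: sp2
C10: sp2
C2, C3, C8 → 3 sp carbons.

3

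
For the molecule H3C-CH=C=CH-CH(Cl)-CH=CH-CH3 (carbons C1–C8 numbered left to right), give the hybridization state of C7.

sp^2

C7 (3 σ bonds, plus one π bond) has steric number 3: sp2.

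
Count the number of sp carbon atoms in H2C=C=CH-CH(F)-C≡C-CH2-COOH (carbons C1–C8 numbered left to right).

C1: sp2
C2: sp ✓
C3: sp2
C4: sp3
C5: sp ✓
C6: sp ✓
C7: sp3
C8: sp2
C2, C5, C6 → 3 sp carbons.

3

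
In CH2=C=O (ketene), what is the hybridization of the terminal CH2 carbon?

The terminal CH2 carbon carries 3 σ bonds, plus one π bond, giving a steric number of 3, so it is sp2.

sp2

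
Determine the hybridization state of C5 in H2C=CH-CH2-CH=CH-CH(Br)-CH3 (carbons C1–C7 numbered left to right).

sp^2

C5: 3 σ bonds, plus one π bond; 3 regions of electron density → sp2.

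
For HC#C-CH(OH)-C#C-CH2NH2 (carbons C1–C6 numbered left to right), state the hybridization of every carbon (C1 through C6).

C1 sp, C2 sp, C3 sp3, C4 sp, C5 sp, C6 sp3

C1: 2 σ bonds, plus two π bonds — 2 electron domains, sp.
C2 (2 σ bonds, plus two π bonds) has steric number 2: sp.
C3: 4 σ bonds; 4 regions of electron density → sp3.
C4: 2 σ bonds, plus two π bonds; 2 regions of electron density → sp.
C5 has 2 σ bonds, plus two π bonds: steric number 2 → sp.
C6 — 4 σ bonds. Steric number 4, so sp3.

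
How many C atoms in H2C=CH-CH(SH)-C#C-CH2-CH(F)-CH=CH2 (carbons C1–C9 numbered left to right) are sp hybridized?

C1: sp2
C2: sp2
C3: sp3
C4: sp ✓
C5: sp ✓
C6: sp3
C7: sp3
C8: sp2
C9: sp2
C4, C5 → 2 sp carbons.

2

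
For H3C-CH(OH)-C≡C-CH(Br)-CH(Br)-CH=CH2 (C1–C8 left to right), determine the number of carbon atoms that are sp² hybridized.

C1: sp3
C2: sp3
C3: sp
C4: sp
C5: sp3
C6: sp3
C7: sp2 ✓
C8: sp2 ✓
C7, C8 → 2 sp2 carbons.

2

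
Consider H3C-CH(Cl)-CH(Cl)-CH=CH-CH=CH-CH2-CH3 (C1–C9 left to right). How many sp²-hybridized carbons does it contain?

4

C1: sp3
C2: sp3
C3: sp3
C4: sp2 ✓
C5: sp2 ✓
C6: sp2 ✓
C7: sp2 ✓
C8: sp3
C9: sp3
C4, C5, C6, C7 → 4 sp2 carbons.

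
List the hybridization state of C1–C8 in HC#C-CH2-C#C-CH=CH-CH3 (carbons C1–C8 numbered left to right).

C1 sp, C2 sp, C3 sp3, C4 sp, C5 sp, C6 sp2, C7 sp2, C8 sp3

C1 has 2 σ bonds, plus two π bonds: steric number 2 → sp.
C2: 2 σ bonds, plus two π bonds — 2 electron domains, sp.
C3 is sp3: 4 σ bonds, 4 electron-density regions.
C4 is sp: 2 σ bonds, plus two π bonds, 2 electron-density regions.
C5 is sp: 2 σ bonds, plus two π bonds, 2 electron-density regions.
C6 (3 σ bonds, plus one π bond) has steric number 3: sp2.
C7 (3 σ bonds, plus one π bond) has steric number 3: sp2.
C8 — 4 σ bonds. Steric number 4, so sp3.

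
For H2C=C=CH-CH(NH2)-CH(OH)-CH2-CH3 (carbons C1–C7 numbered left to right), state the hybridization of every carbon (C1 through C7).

C1: 3 σ bonds, plus one π bond; 3 regions of electron density → sp2.
C2 — 2 σ bonds, plus two π bonds. Steric number 2, so sp.
C3 is sp2: 3 σ bonds, plus one π bond, 3 electron-density regions.
C4: 4 σ bonds — 4 electron domains, sp3.
C5 — 4 σ bonds. Steric number 4, so sp3.
C6: 4 σ bonds; 4 regions of electron density → sp3.
C7 — 4 σ bonds. Steric number 4, so sp3.

C1 sp2, C2 sp, C3 sp2, C4 sp3, C5 sp3, C6 sp3, C7 sp3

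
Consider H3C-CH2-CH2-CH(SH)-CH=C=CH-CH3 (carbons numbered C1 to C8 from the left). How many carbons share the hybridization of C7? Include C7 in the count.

C7 is sp2 (one π bond).
C1: sp3
C2: sp3
C3: sp3
C4: sp3
C5: sp2 ✓
C6: sp
C7: sp2 ✓
C8: sp3
2 carbons are sp2.

2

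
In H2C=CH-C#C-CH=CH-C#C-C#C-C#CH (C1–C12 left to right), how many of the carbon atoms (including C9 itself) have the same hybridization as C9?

C9 is sp (two π bonds).
C1: sp2
C2: sp2
C3: sp ✓
C4: sp ✓
C5: sp2
C6: sp2
C7: sp ✓
C8: sp ✓
C9: sp ✓
C10: sp ✓
C11: sp ✓
C12: sp ✓
8 carbons are sp.

8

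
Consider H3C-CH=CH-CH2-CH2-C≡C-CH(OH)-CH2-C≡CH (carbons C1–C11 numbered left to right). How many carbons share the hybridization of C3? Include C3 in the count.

C3 is sp2 (one π bond).
C1: sp3
C2: sp2 ✓
C3: sp2 ✓
C4: sp3
C5: sp3
C6: sp
C7: sp
C8: sp3
C9: sp3
C10: sp
C11: sp
2 carbons are sp2.

2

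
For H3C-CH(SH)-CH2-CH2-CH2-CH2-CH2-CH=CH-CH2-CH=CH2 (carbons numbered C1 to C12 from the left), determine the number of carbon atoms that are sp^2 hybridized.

4

C1: sp3
C2: sp3
C3: sp3
C4: sp3
C5: sp3
C6: sp3
C7: sp3
C8: sp2 ✓
C9: sp2 ✓
C10: sp3
C11: sp2 ✓
C12: sp2 ✓
C8, C9, C11, C12 → 4 sp2 carbons.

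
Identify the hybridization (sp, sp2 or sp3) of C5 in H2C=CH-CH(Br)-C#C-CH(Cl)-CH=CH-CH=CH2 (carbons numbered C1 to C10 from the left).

C5 is sp: 2 σ bonds, plus two π bonds, 2 electron-density regions.

sp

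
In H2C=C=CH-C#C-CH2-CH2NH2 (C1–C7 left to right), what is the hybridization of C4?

sp

C4 — 2 σ bonds, plus two π bonds. Steric number 2, so sp.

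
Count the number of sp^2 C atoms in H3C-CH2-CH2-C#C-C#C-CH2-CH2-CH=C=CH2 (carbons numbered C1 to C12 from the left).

2

C1: sp3
C2: sp3
C3: sp3
C4: sp
C5: sp
C6: sp
C7: sp
C8: sp3
C9: sp3
C10: sp2 ✓
C11: sp
C12: sp2 ✓
C10, C12 → 2 sp2 carbons.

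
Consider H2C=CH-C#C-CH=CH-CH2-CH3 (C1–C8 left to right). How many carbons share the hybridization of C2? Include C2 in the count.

4

C2 is sp2 (one π bond).
C1: sp2 ✓
C2: sp2 ✓
C3: sp
C4: sp
C5: sp2 ✓
C6: sp2 ✓
C7: sp3
C8: sp3
4 carbons are sp2.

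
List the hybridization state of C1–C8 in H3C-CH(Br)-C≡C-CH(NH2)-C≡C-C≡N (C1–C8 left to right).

C1 (4 σ bonds) has steric number 4: sp3.
C2 is sp3: 4 σ bonds, 4 electron-density regions.
C3 — 2 σ bonds, plus two π bonds. Steric number 2, so sp.
C4 is sp: 2 σ bonds, plus two π bonds, 2 electron-density regions.
C5: 4 σ bonds — 4 electron domains, sp3.
C6 (2 σ bonds, plus two π bonds) has steric number 2: sp.
C7 carries 2 σ bonds, plus two π bonds, giving a steric number of 2, so it is sp.
C8 is sp: 2 σ bonds, plus two π bonds, 2 electron-density regions.

C1 sp3, C2 sp3, C3 sp, C4 sp, C5 sp3, C6 sp, C7 sp, C8 sp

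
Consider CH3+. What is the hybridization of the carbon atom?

Three σ bonds to H, empty p orbital → sp2, trigonal planar.

sp^2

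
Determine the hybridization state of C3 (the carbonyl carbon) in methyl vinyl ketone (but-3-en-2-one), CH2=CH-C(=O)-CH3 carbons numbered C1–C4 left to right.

sp^2

C3 (the carbonyl carbon): 3 σ bonds, plus one π bond; 3 regions of electron density → sp2.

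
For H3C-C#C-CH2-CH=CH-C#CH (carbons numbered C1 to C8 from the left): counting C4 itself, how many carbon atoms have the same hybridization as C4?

2

C4 is sp3 (only σ bonds).
C1: sp3 ✓
C2: sp
C3: sp
C4: sp3 ✓
C5: sp2
C6: sp2
C7: sp
C8: sp
2 carbons are sp3.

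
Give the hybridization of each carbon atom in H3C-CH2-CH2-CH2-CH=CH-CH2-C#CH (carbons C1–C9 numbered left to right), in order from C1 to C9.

C1 carries 4 σ bonds, giving a steric number of 4, so it is sp3.
C2 carries 4 σ bonds, giving a steric number of 4, so it is sp3.
C3 carries 4 σ bonds, giving a steric number of 4, so it is sp3.
C4: 4 σ bonds — 4 electron domains, sp3.
C5 — 3 σ bonds, plus one π bond. Steric number 3, so sp2.
C6: 3 σ bonds, plus one π bond; 3 regions of electron density → sp2.
C7: 4 σ bonds — 4 electron domains, sp3.
C8 is sp: 2 σ bonds, plus two π bonds, 2 electron-density regions.
C9 carries 2 σ bonds, plus two π bonds, giving a steric number of 2, so it is sp.

C1 sp3, C2 sp3, C3 sp3, C4 sp3, C5 sp2, C6 sp2, C7 sp3, C8 sp, C9 sp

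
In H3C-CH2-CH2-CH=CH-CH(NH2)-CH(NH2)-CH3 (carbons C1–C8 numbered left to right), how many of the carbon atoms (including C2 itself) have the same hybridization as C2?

6

C2 is sp3 (only σ bonds).
C1: sp3 ✓
C2: sp3 ✓
C3: sp3 ✓
C4: sp2
C5: sp2
C6: sp3 ✓
C7: sp3 ✓
C8: sp3 ✓
6 carbons are sp3.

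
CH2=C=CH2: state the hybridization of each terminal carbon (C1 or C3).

sp²

Each terminal carbon (C1 or C3): 3 σ bonds, plus one π bond; 3 regions of electron density → sp2.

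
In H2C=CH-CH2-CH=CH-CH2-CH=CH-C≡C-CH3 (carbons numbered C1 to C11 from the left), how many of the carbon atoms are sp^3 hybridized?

C1: sp2
C2: sp2
C3: sp3 ✓
C4: sp2
C5: sp2
C6: sp3 ✓
C7: sp2
C8: sp2
C9: sp
C10: sp
C11: sp3 ✓
C3, C6, C11 → 3 sp3 carbons.

3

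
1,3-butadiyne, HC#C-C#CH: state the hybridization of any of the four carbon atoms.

sp

Every carbon is part of a C≡C triple bond: two σ regions → sp.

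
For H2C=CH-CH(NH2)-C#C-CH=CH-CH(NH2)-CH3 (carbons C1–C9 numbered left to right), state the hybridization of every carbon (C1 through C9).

C1 sp2, C2 sp2, C3 sp3, C4 sp, C5 sp, C6 sp2, C7 sp2, C8 sp3, C9 sp3

C1: 3 σ bonds, plus one π bond; 3 regions of electron density → sp2.
C2 — 3 σ bonds, plus one π bond. Steric number 3, so sp2.
C3 (4 σ bonds) has steric number 4: sp3.
C4 — 2 σ bonds, plus two π bonds. Steric number 2, so sp.
C5 — 2 σ bonds, plus two π bonds. Steric number 2, so sp.
C6 (3 σ bonds, plus one π bond) has steric number 3: sp2.
C7 has 3 σ bonds, plus one π bond: steric number 3 → sp2.
C8: 4 σ bonds; 4 regions of electron density → sp3.
C9 (4 σ bonds) has steric number 4: sp3.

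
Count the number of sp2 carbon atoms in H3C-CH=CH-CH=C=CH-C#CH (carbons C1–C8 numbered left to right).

4

C1: sp3
C2: sp2 ✓
C3: sp2 ✓
C4: sp2 ✓
C5: sp
C6: sp2 ✓
C7: sp
C8: sp
C2, C3, C4, C6 → 4 sp2 carbons.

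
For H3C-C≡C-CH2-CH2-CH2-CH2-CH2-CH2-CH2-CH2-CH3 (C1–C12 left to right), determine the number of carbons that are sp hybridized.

2

C1: sp3
C2: sp ✓
C3: sp ✓
C4: sp3
C5: sp3
C6: sp3
C7: sp3
C8: sp3
C9: sp3
C10: sp3
C11: sp3
C12: sp3
C2, C3 → 2 sp carbons.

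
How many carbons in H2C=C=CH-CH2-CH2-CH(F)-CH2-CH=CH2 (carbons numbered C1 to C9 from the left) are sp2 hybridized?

C1: sp2 ✓
C2: sp
C3: sp2 ✓
C4: sp3
C5: sp3
C6: sp3
C7: sp3
C8: sp2 ✓
C9: sp2 ✓
C1, C3, C8, C9 → 4 sp2 carbons.

4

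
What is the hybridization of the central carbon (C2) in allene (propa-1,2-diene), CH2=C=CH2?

sp

Two σ bonds and two π bonds (one to each neighbour) → sp.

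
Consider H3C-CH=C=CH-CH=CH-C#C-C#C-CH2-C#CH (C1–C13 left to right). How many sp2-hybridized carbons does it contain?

C1: sp3
C2: sp2 ✓
C3: sp
C4: sp2 ✓
C5: sp2 ✓
C6: sp2 ✓
C7: sp
C8: sp
C9: sp
C10: sp
C11: sp3
C12: sp
C13: sp
C2, C4, C5, C6 → 4 sp2 carbons.

4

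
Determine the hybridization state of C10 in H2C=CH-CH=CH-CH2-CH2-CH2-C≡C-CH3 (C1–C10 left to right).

C10 carries 4 σ bonds, giving a steric number of 4, so it is sp3.

sp^3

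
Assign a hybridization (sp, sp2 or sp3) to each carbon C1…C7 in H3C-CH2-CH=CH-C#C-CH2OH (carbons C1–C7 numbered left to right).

C1 has 4 σ bonds: steric number 4 → sp3.
C2 has 4 σ bonds: steric number 4 → sp3.
C3 (3 σ bonds, plus one π bond) has steric number 3: sp2.
C4 is sp2: 3 σ bonds, plus one π bond, 3 electron-density regions.
C5: 2 σ bonds, plus two π bonds — 2 electron domains, sp.
C6 (2 σ bonds, plus two π bonds) has steric number 2: sp.
C7 carries 4 σ bonds, giving a steric number of 4, so it is sp3.

C1 sp3, C2 sp3, C3 sp2, C4 sp2, C5 sp, C6 sp, C7 sp3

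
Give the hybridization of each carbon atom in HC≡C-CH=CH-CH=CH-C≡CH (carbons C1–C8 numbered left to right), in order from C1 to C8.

C1: 2 σ bonds, plus two π bonds — 2 electron domains, sp.
C2 has 2 σ bonds, plus two π bonds: steric number 2 → sp.
C3 (3 σ bonds, plus one π bond) has steric number 3: sp2.
C4: 3 σ bonds, plus one π bond; 3 regions of electron density → sp2.
C5 is sp2: 3 σ bonds, plus one π bond, 3 electron-density regions.
C6 is sp2: 3 σ bonds, plus one π bond, 3 electron-density regions.
C7 — 2 σ bonds, plus two π bonds. Steric number 2, so sp.
C8: 2 σ bonds, plus two π bonds; 2 regions of electron density → sp.

C1 sp, C2 sp, C3 sp2, C4 sp2, C5 sp2, C6 sp2, C7 sp, C8 sp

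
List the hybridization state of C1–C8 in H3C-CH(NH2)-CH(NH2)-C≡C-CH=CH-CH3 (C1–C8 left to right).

C1: 4 σ bonds — 4 electron domains, sp3.
C2 (4 σ bonds) has steric number 4: sp3.
C3: 4 σ bonds — 4 electron domains, sp3.
C4 — 2 σ bonds, plus two π bonds. Steric number 2, so sp.
C5: 2 σ bonds, plus two π bonds — 2 electron domains, sp.
C6 — 3 σ bonds, plus one π bond. Steric number 3, so sp2.
C7 — 3 σ bonds, plus one π bond. Steric number 3, so sp2.
C8 — 4 σ bonds. Steric number 4, so sp3.

C1 sp3, C2 sp3, C3 sp3, C4 sp, C5 sp, C6 sp2, C7 sp2, C8 sp3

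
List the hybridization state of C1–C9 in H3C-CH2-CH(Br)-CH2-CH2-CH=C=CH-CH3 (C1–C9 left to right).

C1 sp3, C2 sp3, C3 sp3, C4 sp3, C5 sp3, C6 sp2, C7 sp, C8 sp2, C9 sp3

C1: 4 σ bonds — 4 electron domains, sp3.
C2 is sp3: 4 σ bonds, 4 electron-density regions.
C3 has 4 σ bonds: steric number 4 → sp3.
C4 (4 σ bonds) has steric number 4: sp3.
C5 is sp3: 4 σ bonds, 4 electron-density regions.
C6: 3 σ bonds, plus one π bond — 3 electron domains, sp2.
C7 (2 σ bonds, plus two π bonds) has steric number 2: sp.
C8 is sp2: 3 σ bonds, plus one π bond, 3 electron-density regions.
C9 — 4 σ bonds. Steric number 4, so sp3.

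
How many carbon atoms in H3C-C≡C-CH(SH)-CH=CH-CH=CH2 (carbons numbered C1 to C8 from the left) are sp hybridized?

2

C1: sp3
C2: sp ✓
C3: sp ✓
C4: sp3
C5: sp2
C6: sp2
C7: sp2
C8: sp2
C2, C3 → 2 sp carbons.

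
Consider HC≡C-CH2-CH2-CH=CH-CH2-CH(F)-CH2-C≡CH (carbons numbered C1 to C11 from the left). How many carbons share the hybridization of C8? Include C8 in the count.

5

C8 is sp3 (only σ bonds).
C1: sp
C2: sp
C3: sp3 ✓
C4: sp3 ✓
C5: sp2
C6: sp2
C7: sp3 ✓
C8: sp3 ✓
C9: sp3 ✓
C10: sp
C11: sp
5 carbons are sp3.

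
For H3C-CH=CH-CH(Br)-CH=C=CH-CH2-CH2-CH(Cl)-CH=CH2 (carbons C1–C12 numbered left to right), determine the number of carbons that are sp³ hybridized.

5

C1: sp3 ✓
C2: sp2
C3: sp2
C4: sp3 ✓
C5: sp2
C6: sp
C7: sp2
C8: sp3 ✓
C9: sp3 ✓
C10: sp3 ✓
C11: sp2
C12: sp2
C1, C4, C8, C9, C10 → 5 sp3 carbons.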